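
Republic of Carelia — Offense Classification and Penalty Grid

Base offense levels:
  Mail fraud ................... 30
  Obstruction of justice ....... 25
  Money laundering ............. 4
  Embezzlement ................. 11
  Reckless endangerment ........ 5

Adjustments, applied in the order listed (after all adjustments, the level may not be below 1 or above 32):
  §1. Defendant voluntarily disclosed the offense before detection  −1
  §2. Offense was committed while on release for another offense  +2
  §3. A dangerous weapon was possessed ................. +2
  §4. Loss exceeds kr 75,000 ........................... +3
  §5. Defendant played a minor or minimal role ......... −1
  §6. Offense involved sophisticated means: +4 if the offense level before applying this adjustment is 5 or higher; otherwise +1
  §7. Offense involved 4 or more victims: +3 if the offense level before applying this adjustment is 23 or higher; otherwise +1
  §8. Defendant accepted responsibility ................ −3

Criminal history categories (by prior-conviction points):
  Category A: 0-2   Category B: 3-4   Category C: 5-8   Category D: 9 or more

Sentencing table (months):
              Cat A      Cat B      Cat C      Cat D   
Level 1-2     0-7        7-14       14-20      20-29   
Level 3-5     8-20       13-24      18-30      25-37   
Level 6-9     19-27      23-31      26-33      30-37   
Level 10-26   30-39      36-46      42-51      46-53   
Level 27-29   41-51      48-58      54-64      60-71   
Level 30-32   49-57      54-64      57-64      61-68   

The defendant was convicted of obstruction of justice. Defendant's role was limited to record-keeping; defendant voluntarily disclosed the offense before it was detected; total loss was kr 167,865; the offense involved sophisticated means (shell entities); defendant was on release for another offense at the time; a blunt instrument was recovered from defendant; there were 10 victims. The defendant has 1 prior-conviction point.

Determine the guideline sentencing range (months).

49-57 months

Base offense level for obstruction of justice: 25.
§1 applies: 25 − 1 = 24.
§2 applies: 24 + 2 = 26.
§3 applies: 26 + 2 = 28.
§4 applies: 28 + 3 = 31.
§5 applies: 31 − 1 = 30.
§6 applies (level before this adjustment is 30 ≥ 5, so +4): 30 + 4 = 34.
§7 applies (level before this adjustment is 34 ≥ 23, so +3): 34 + 3 = 37.
§8 does not apply.
Level 37 exceeds the maximum of 32; capped at 32.
Final offense level: 32.
Criminal history: 1 prior point → Category A (0-2).
Level 32 falls in the 30-32 band.
Grid: Level 30-32 × Category A = 49-57 months.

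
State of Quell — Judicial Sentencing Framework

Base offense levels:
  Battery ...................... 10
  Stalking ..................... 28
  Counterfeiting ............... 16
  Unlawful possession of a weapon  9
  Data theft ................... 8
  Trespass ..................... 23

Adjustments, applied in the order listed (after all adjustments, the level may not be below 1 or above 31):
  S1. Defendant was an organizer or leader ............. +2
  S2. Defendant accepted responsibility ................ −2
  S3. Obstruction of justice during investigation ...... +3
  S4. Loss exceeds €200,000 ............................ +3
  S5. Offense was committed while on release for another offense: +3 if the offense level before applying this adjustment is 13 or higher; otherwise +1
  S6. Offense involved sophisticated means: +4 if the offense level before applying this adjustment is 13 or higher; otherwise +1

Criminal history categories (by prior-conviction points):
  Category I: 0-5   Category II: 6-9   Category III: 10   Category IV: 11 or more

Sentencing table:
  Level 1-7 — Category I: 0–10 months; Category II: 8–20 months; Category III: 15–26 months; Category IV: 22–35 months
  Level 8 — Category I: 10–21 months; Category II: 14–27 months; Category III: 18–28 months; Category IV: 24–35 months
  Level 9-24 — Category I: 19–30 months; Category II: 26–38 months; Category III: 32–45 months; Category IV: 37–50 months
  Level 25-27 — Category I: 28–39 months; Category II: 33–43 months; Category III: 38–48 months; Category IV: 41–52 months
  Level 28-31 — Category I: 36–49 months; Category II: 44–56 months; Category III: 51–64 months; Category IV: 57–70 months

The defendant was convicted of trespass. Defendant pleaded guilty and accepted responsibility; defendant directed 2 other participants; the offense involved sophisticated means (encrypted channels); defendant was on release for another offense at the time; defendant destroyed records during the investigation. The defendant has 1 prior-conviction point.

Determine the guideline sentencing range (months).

36-49 months

Base offense level for trespass: 23.
S1 applies: 23 + 2 = 25.
S2 applies: 25 − 2 = 23.
S3 applies: 23 + 3 = 26.
S5 applies (level before this adjustment is 26 ≥ 13, so +3): 26 + 3 = 29.
S6 applies (level before this adjustment is 29 ≥ 13, so +4): 29 + 4 = 33.
Level 33 exceeds the maximum of 31; capped at 31.
Final offense level: 31.
Criminal history: 1 prior point → Category I (0-5).
Level 31 falls in the 28-31 band.
Grid: Level 28-31 × Category I = 36-49 months.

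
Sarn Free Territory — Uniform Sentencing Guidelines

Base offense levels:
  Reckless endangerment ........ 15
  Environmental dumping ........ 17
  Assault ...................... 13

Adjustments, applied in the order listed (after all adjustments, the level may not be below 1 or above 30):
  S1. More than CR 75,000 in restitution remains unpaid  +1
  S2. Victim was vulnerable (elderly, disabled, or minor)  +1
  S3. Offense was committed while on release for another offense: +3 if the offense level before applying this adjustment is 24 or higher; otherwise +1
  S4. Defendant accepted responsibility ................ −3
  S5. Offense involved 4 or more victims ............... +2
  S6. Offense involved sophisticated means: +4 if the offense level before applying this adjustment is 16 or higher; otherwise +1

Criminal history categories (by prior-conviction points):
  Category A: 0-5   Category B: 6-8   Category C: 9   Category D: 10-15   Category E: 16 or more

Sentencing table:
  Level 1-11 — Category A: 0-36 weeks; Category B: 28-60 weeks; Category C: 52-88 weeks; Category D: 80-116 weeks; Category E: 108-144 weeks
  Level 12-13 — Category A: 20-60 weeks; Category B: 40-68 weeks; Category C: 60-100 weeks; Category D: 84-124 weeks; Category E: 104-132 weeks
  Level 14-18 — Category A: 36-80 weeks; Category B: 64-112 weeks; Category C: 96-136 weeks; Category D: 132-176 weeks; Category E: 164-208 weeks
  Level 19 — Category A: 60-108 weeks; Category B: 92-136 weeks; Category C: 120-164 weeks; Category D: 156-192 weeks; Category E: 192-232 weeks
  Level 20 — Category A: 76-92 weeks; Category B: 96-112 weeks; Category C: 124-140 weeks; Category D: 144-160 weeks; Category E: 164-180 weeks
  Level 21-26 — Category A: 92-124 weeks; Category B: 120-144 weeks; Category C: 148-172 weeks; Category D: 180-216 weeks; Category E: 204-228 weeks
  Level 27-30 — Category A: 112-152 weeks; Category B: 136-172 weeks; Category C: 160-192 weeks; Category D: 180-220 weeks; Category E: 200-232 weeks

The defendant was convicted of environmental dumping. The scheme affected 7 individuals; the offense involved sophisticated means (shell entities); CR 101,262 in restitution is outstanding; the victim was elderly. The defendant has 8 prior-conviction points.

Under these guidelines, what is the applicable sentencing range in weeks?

120-144 weeks

Base offense level for environmental dumping: 17.
S1 applies: 17 + 1 = 18.
S2 applies: 18 + 1 = 19.
S5 applies: 19 + 2 = 21.
S6 applies (level before this adjustment is 21 ≥ 16, so +4): 21 + 4 = 25.
Final offense level: 25.
Criminal history: 8 prior points → Category B (6-8).
Level 25 falls in the 21-26 band.
Grid: Level 21-26 × Category B = 120-144 weeks.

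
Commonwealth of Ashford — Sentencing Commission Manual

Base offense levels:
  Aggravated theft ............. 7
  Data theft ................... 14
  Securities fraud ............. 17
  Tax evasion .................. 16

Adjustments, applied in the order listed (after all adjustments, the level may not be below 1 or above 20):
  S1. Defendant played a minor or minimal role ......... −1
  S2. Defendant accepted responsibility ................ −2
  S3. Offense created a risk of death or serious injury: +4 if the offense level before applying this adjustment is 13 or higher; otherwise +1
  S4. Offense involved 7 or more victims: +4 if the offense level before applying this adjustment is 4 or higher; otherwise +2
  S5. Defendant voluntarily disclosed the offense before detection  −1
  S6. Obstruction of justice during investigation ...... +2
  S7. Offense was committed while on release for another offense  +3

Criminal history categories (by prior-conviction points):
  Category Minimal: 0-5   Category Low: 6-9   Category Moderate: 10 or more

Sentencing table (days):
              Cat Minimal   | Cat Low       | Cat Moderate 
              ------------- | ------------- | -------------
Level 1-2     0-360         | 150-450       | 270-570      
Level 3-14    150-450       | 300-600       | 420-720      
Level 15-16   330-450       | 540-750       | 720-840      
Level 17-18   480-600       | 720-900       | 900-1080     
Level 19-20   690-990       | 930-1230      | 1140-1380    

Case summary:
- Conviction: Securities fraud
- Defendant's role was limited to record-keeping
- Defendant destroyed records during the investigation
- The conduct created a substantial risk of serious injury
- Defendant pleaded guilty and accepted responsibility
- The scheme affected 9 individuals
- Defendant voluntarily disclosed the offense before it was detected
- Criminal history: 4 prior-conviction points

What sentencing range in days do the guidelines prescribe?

Base offense level for securities fraud: 17.
S1 applies: 17 − 1 = 16.
S2 applies: 16 − 2 = 14.
S3 applies (level before this adjustment is 14 ≥ 13, so +4): 14 + 4 = 18.
S4 applies (level before this adjustment is 18 ≥ 4, so +4): 18 + 4 = 22.
S5 applies: 22 − 1 = 21.
S6 applies: 21 + 2 = 23.
Level 23 exceeds the maximum of 20; capped at 20.
Final offense level: 20.
Criminal history: 4 prior points → Category Minimal (0-5).
Level 20 falls in the 19-20 band.
Grid: Level 19-20 × Category Minimal = 690-990 days.

690-990 days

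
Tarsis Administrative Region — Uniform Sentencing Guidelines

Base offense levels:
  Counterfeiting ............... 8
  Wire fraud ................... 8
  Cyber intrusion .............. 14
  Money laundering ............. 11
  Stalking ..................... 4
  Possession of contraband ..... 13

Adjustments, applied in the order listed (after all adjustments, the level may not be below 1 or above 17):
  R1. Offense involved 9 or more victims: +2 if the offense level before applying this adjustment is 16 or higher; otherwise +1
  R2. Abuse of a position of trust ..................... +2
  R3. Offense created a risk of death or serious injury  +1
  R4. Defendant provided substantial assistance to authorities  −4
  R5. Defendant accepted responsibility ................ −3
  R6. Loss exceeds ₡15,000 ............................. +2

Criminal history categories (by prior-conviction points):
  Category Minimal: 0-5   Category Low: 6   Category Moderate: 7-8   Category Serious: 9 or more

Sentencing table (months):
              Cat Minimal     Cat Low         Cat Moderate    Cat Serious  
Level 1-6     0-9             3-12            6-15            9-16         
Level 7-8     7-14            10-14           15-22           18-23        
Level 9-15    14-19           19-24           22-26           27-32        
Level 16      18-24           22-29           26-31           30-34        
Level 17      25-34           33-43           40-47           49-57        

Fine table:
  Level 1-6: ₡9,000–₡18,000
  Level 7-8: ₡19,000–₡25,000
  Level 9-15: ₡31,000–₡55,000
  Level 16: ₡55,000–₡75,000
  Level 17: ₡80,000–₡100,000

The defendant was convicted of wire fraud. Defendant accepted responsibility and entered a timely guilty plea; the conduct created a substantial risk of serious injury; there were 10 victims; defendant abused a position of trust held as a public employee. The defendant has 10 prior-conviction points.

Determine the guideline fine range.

Base offense level for wire fraud: 8.
R1 applies (level before this adjustment is 8 < 16, so +1): 8 + 1 = 9.
R2 applies: 9 + 2 = 11.
R3 applies: 11 + 1 = 12.
R5 applies: 12 − 3 = 9.
Final offense level: 9.
Level 9 falls in the 9-15 band.
Fine table: Level 9-15 → ₡31,000–₡55,000.

₡31,000–₡55,000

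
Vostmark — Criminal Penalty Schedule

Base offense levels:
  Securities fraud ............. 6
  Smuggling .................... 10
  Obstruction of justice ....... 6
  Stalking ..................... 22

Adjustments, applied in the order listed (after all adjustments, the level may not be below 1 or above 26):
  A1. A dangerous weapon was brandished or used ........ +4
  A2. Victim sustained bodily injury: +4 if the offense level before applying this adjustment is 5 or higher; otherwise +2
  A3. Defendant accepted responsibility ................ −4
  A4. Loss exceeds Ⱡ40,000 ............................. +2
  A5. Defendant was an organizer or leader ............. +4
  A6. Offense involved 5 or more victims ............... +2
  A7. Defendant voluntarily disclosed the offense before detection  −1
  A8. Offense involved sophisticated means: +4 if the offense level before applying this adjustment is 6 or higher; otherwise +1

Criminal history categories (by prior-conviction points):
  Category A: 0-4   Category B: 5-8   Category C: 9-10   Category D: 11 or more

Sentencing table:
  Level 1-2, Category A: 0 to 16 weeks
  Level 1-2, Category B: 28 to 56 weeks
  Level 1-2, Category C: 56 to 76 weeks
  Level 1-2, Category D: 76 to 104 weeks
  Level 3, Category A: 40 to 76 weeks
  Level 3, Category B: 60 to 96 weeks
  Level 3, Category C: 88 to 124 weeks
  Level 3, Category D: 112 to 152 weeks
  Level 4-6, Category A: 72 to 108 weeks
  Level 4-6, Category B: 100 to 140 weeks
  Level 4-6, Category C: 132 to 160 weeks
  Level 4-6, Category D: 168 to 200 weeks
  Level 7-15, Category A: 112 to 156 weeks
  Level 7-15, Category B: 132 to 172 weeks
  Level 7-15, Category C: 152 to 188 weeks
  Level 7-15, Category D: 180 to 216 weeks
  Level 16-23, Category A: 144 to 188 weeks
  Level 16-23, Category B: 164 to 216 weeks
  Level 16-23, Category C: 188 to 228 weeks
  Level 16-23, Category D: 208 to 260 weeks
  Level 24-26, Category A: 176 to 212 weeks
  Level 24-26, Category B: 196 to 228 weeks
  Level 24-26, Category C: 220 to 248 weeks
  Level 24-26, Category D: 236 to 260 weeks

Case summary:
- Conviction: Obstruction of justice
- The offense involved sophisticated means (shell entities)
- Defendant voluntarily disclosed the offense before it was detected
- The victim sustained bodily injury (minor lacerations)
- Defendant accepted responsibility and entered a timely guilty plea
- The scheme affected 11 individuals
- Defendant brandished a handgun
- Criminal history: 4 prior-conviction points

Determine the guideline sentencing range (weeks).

Base offense level for obstruction of justice: 6.
A1 applies: 6 + 4 = 10.
A2 applies (level before this adjustment is 10 ≥ 5, so +4): 10 + 4 = 14.
A3 applies: 14 − 4 = 10.
A6 applies: 10 + 2 = 12.
A7 applies: 12 − 1 = 11.
A8 applies (level before this adjustment is 11 ≥ 6, so +4): 11 + 4 = 15.
Final offense level: 15.
Criminal history: 4 prior points → Category A (0-4).
Level 15 falls in the 7-15 band.
Grid: Level 7-15 × Category A = 112-156 weeks.

112-156 weeks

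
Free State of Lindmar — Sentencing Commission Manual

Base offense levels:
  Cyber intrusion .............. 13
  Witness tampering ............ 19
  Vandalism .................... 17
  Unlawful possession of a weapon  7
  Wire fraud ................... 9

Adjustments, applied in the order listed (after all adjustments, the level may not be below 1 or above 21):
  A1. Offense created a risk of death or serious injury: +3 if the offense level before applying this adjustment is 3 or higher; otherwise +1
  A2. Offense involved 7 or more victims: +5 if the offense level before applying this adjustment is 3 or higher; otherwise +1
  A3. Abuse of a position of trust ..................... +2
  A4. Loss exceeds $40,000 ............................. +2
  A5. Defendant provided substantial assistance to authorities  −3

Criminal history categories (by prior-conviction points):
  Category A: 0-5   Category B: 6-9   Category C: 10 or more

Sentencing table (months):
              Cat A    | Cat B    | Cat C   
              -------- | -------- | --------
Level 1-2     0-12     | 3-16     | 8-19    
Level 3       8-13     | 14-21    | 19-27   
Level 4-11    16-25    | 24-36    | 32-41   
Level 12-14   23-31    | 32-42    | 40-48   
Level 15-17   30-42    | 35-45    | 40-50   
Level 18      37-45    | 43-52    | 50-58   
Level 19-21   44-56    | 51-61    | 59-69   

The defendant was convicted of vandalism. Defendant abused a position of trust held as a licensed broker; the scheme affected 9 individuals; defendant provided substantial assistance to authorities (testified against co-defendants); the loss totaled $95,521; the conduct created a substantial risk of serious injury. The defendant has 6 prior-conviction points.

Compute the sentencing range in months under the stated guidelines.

Base offense level for vandalism: 17.
A1 applies (level before this adjustment is 17 ≥ 3, so +3): 17 + 3 = 20.
A2 applies (level before this adjustment is 20 ≥ 3, so +5): 20 + 5 = 25.
A3 applies: 25 + 2 = 27.
A4 applies: 27 + 2 = 29.
A5 applies: 29 − 3 = 26.
Level 26 exceeds the maximum of 21; capped at 21.
Final offense level: 21.
Criminal history: 6 prior points → Category B (6-9).
Level 21 falls in the 19-21 band.
Grid: Level 19-21 × Category B = 51-61 months.

51-61 months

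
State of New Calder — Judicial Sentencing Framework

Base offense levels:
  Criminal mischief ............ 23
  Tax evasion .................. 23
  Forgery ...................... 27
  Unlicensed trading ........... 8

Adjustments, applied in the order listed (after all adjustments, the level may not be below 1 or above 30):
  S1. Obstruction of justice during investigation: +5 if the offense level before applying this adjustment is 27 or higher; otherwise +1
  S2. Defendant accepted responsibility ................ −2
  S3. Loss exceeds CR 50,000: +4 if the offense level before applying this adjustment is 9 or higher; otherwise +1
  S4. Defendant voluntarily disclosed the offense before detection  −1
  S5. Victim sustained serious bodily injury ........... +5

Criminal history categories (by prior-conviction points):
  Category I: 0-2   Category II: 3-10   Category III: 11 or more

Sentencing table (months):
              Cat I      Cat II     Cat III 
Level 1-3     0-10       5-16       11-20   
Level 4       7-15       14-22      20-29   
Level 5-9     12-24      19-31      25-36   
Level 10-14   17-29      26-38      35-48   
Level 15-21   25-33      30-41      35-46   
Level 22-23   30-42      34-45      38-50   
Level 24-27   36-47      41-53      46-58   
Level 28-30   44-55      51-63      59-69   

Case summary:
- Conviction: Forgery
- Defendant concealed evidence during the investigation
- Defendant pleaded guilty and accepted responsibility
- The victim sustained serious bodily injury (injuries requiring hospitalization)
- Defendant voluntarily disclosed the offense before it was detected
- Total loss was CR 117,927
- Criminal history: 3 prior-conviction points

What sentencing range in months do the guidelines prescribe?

Base offense level for forgery: 27.
S1 applies (level before this adjustment is 27 ≥ 27, so +5): 27 + 5 = 32.
S2 applies: 32 − 2 = 30.
S3 applies (level before this adjustment is 30 ≥ 9, so +4): 30 + 4 = 34.
S4 applies: 34 − 1 = 33.
S5 applies: 33 + 5 = 38.
Level 38 exceeds the maximum of 30; capped at 30.
Final offense level: 30.
Criminal history: 3 prior points → Category II (3-10).
Level 30 falls in the 28-30 band.
Grid: Level 28-30 × Category II = 51-63 months.

51-63 months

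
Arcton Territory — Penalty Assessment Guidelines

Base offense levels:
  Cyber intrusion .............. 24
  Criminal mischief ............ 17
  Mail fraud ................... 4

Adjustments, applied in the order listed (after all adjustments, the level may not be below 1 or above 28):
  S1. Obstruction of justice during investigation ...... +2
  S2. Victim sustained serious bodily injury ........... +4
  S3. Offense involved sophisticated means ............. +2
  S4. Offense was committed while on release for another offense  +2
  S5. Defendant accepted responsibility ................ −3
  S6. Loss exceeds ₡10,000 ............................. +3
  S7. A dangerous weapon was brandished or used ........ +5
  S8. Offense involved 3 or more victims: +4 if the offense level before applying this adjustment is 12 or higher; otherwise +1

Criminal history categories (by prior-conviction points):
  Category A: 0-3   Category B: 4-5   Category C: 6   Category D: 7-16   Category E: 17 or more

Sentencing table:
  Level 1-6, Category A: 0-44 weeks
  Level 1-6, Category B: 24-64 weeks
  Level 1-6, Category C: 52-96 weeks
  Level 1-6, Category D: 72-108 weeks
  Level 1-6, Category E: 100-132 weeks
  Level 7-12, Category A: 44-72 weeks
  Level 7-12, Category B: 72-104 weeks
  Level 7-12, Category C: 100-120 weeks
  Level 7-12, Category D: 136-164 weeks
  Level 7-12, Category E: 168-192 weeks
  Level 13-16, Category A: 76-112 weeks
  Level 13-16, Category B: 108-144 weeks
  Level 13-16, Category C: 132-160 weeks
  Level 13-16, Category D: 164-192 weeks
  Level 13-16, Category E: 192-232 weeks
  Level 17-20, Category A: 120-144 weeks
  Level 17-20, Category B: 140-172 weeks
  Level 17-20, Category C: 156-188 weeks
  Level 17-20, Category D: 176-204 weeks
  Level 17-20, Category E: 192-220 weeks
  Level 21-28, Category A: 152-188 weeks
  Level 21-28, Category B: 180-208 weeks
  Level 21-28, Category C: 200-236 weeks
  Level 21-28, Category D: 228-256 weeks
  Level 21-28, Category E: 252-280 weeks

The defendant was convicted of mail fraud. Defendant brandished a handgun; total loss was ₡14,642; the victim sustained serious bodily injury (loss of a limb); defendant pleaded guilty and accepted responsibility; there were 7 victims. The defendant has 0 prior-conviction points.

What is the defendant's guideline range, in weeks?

120-144 weeks

Base offense level for mail fraud: 4.
S2 applies: 4 + 4 = 8.
S4 does not apply.
S5 applies: 8 − 3 = 5.
S6 applies: 5 + 3 = 8.
S7 applies: 8 + 5 = 13.
S8 applies (level before this adjustment is 13 ≥ 12, so +4): 13 + 4 = 17.
Final offense level: 17.
Criminal history: 0 prior points → Category A (0-3).
Level 17 falls in the 17-20 band.
Grid: Level 17-20 × Category A = 120-144 weeks.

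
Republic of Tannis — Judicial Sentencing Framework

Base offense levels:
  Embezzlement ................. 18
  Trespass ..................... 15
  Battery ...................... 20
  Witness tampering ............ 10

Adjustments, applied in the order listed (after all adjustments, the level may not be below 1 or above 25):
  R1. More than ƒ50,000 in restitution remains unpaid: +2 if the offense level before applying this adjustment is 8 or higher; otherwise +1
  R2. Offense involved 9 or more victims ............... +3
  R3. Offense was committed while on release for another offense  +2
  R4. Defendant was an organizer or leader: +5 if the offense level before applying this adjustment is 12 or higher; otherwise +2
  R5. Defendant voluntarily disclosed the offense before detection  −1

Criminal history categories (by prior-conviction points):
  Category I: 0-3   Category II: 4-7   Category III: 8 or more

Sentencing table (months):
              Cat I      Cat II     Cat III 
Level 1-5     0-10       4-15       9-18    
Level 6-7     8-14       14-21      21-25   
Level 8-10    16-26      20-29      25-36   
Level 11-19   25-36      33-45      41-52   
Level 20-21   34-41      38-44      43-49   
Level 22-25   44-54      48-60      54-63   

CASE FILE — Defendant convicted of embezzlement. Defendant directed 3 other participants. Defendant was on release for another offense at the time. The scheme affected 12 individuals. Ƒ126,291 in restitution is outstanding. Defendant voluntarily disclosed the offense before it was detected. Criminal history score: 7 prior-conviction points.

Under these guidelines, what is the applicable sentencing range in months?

48-60 months

Base offense level for embezzlement: 18.
R1 applies (level before this adjustment is 18 ≥ 8, so +2): 18 + 2 = 20.
R2 applies: 20 + 3 = 23.
R3 applies: 23 + 2 = 25.
R4 applies (level before this adjustment is 25 ≥ 12, so +5): 25 + 5 = 30.
R5 applies: 30 − 1 = 29.
Level 29 exceeds the maximum of 25; capped at 25.
Final offense level: 25.
Criminal history: 7 prior points → Category II (4-7).
Level 25 falls in the 22-25 band.
Grid: Level 22-25 × Category II = 48-60 months.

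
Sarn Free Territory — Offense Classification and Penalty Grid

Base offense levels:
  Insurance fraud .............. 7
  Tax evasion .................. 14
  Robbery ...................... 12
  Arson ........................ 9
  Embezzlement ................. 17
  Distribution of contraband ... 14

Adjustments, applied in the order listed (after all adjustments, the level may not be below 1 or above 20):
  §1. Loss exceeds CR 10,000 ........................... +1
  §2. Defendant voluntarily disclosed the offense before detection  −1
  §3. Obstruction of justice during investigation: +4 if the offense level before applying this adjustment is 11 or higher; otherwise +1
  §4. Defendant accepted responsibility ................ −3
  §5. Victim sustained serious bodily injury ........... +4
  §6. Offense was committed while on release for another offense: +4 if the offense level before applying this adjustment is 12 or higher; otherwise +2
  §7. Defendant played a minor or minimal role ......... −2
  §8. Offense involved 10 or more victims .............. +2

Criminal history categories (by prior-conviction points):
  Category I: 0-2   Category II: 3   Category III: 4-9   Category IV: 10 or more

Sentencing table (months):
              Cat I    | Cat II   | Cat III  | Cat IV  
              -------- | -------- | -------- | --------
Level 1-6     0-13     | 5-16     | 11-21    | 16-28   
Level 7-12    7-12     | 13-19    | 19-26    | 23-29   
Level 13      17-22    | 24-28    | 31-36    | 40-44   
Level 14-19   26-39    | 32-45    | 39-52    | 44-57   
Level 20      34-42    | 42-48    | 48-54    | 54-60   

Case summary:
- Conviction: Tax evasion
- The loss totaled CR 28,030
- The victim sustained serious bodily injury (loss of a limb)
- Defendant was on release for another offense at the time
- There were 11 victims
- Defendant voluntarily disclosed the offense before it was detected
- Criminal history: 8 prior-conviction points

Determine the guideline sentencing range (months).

Base offense level for tax evasion: 14.
§1 applies: 14 + 1 = 15.
§2 applies: 15 − 1 = 14.
§3 does not apply.
§4 does not apply.
§5 applies: 14 + 4 = 18.
§6 applies (level before this adjustment is 18 ≥ 12, so +4): 18 + 4 = 22.
§8 applies: 22 + 2 = 24.
Level 24 exceeds the maximum of 20; capped at 20.
Final offense level: 20.
Criminal history: 8 prior points → Category III (4-9).
Level 20 falls in the 20 band.
Grid: Level 20 × Category III = 48-54 months.

48-54 months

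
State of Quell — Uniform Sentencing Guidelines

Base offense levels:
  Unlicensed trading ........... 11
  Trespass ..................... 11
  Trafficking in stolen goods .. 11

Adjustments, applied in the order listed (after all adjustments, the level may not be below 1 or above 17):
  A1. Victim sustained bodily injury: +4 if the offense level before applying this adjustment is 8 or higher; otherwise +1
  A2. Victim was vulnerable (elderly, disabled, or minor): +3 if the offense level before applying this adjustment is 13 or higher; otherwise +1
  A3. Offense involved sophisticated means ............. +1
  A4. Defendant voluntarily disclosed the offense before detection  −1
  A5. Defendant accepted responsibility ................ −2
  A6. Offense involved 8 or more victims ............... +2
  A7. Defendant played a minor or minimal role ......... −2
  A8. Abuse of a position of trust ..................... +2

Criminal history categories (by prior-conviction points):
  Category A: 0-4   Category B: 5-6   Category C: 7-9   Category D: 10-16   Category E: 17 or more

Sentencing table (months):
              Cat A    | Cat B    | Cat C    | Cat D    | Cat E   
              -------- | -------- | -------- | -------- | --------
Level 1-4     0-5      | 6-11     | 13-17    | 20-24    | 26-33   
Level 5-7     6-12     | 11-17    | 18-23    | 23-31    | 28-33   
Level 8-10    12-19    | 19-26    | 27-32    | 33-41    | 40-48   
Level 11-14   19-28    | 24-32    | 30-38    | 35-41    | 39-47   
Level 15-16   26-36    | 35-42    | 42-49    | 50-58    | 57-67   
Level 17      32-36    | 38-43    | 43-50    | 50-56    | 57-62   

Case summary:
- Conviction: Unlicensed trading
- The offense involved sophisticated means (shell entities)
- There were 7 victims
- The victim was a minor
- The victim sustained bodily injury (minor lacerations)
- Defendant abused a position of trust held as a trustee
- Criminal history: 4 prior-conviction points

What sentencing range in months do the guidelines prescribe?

Base offense level for unlicensed trading: 11.
A1 applies (level before this adjustment is 11 ≥ 8, so +4): 11 + 4 = 15.
A2 applies (level before this adjustment is 15 ≥ 13, so +3): 15 + 3 = 18.
A3 applies: 18 + 1 = 19.
A5 does not apply.
A6 does not apply.
A7 does not apply.
A8 applies: 19 + 2 = 21.
Level 21 exceeds the maximum of 17; capped at 17.
Final offense level: 17.
Criminal history: 4 prior points → Category A (0-4).
Level 17 falls in the 17 band.
Grid: Level 17 × Category A = 32-36 months.

32-36 months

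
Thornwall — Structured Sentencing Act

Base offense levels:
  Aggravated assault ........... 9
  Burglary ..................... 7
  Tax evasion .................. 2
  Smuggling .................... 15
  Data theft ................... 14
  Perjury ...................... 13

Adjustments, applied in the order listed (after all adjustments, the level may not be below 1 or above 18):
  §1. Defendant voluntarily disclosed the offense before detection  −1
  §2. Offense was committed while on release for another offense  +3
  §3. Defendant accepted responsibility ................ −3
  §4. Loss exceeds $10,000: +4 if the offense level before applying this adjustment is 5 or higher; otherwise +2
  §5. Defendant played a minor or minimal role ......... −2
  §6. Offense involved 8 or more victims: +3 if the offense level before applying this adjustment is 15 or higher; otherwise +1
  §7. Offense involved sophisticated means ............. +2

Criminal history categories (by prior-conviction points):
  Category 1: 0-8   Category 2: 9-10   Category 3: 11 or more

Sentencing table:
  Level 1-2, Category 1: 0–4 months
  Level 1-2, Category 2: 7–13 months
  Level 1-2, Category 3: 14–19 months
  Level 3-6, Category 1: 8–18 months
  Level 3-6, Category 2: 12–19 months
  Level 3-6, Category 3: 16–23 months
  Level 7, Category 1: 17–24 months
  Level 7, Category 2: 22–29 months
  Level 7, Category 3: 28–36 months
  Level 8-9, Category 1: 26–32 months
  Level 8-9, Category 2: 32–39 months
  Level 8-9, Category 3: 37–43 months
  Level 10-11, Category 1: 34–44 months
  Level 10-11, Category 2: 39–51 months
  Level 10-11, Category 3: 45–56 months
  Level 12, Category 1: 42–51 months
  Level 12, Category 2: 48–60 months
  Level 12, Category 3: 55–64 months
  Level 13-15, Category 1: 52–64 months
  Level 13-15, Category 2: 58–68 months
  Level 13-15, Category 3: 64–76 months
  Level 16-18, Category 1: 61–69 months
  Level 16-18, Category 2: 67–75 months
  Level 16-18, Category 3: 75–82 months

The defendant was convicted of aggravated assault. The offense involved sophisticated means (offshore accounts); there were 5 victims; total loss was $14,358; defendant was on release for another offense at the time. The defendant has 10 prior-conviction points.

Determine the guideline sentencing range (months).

67-75 months

Base offense level for aggravated assault: 9.
§2 applies: 9 + 3 = 12.
§4 applies (level before this adjustment is 12 ≥ 5, so +4): 12 + 4 = 16.
§5 does not apply.
§6 does not apply.
§7 applies: 16 + 2 = 18.
Final offense level: 18.
Criminal history: 10 prior points → Category 2 (9-10).
Level 18 falls in the 16-18 band.
Grid: Level 16-18 × Category 2 = 67-75 months.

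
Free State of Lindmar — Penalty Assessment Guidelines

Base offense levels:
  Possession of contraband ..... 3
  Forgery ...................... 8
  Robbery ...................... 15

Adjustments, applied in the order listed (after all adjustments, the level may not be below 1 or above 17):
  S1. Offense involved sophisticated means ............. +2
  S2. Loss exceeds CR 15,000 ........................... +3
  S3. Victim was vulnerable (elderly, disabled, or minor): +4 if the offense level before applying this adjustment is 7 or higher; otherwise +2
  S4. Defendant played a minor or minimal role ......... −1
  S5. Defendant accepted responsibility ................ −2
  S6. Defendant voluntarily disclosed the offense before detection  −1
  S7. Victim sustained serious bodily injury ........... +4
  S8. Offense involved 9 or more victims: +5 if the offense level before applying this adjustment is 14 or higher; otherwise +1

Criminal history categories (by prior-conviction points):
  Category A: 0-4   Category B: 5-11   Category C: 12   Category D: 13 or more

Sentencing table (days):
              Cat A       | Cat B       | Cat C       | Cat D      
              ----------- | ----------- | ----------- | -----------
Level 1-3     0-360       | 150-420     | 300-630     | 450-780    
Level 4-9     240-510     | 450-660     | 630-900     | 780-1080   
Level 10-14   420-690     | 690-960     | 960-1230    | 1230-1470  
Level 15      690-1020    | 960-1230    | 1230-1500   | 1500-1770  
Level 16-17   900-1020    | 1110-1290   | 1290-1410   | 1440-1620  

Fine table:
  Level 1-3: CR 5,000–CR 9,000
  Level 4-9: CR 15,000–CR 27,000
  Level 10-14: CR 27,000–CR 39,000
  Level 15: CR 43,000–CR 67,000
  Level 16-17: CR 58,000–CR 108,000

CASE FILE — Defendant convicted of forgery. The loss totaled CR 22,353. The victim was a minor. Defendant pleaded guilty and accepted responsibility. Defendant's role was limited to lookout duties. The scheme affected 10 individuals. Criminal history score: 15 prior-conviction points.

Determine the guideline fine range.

Base offense level for forgery: 8.
S2 applies: 8 + 3 = 11.
S3 applies (level before this adjustment is 11 ≥ 7, so +4): 11 + 4 = 15.
S4 applies: 15 − 1 = 14.
S5 applies: 14 − 2 = 12.
S6 does not apply.
S8 applies (level before this adjustment is 12 < 14, so +1): 12 + 1 = 13.
Final offense level: 13.
Level 13 falls in the 10-14 band.
Fine table: Level 10-14 → CR 27,000–CR 39,000.

CR 27,000–CR 39,000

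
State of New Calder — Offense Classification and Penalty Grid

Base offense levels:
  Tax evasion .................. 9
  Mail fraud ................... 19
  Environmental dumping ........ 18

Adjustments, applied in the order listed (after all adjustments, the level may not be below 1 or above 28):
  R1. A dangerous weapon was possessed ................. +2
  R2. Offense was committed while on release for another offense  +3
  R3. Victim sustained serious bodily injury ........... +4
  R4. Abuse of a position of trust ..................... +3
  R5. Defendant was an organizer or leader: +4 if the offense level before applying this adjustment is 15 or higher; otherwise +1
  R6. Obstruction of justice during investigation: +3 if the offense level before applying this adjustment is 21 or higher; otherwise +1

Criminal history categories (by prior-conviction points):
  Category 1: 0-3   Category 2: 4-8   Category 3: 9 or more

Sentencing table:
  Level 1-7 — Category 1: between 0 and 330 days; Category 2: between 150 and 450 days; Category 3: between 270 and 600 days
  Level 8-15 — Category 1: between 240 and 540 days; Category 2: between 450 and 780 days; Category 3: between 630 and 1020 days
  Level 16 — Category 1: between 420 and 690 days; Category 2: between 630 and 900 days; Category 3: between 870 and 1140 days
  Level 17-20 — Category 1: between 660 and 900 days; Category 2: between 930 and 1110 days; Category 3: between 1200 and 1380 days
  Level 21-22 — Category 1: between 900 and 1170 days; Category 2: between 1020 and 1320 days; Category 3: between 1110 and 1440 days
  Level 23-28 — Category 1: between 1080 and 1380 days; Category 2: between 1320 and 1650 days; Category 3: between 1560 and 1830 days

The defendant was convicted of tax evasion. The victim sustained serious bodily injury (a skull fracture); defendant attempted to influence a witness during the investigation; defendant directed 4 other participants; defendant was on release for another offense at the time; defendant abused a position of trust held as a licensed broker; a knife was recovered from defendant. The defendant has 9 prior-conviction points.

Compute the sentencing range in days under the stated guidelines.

Base offense level for tax evasion: 9.
R1 applies: 9 + 2 = 11.
R2 applies: 11 + 3 = 14.
R3 applies: 14 + 4 = 18.
R4 applies: 18 + 3 = 21.
R5 applies (level before this adjustment is 21 ≥ 15, so +4): 21 + 4 = 25.
R6 applies (level before this adjustment is 25 ≥ 21, so +3): 25 + 3 = 28.
Final offense level: 28.
Criminal history: 9 prior points → Category 3 (9+).
Level 28 falls in the 23-28 band.
Grid: Level 23-28 × Category 3 = 1560-1830 days.

1560-1830 days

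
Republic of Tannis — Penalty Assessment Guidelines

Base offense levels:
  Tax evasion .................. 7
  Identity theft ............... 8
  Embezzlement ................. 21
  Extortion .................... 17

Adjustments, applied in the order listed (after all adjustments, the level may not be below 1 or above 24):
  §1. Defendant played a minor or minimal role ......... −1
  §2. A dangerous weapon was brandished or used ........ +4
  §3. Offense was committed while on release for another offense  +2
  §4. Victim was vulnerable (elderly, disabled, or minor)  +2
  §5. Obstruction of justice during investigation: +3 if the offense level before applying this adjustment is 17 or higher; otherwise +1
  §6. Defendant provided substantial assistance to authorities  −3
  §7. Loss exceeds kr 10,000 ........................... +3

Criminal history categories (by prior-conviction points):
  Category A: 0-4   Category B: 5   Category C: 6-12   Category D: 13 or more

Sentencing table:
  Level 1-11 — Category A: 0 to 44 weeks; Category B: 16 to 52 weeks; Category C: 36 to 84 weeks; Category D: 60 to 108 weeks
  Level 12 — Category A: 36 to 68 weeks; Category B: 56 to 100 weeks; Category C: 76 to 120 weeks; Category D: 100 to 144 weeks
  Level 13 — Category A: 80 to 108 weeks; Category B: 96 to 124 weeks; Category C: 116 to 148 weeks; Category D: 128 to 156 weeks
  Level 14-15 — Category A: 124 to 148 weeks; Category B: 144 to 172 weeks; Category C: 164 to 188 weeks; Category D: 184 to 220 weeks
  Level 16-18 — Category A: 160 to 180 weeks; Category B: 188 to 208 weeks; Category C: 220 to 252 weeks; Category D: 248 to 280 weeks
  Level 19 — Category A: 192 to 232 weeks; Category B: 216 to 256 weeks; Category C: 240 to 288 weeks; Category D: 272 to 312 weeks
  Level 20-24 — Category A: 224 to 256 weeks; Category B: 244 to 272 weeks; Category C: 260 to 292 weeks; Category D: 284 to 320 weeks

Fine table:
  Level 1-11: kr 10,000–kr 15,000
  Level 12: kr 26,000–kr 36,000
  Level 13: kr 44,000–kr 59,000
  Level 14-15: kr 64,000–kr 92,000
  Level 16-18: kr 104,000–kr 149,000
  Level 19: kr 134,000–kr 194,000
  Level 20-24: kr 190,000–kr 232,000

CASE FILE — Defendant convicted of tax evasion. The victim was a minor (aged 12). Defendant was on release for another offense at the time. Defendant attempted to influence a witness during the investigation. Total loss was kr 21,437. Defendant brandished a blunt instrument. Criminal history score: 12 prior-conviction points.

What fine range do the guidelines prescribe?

Base offense level for tax evasion: 7.
§2 applies: 7 + 4 = 11.
§3 applies: 11 + 2 = 13.
§4 applies: 13 + 2 = 15.
§5 applies (level before this adjustment is 15 < 17, so +1): 15 + 1 = 16.
§6 does not apply.
§7 applies: 16 + 3 = 19.
Final offense level: 19.
Level 19 falls in the 19 band.
Fine table: Level 19 → kr 134,000–kr 194,000.

kr 134,000–kr 194,000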